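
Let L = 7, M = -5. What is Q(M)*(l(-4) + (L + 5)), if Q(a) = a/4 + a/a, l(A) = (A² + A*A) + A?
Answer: -10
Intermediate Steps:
l(A) = A + 2*A² (l(A) = (A² + A²) + A = 2*A² + A = A + 2*A²)
Q(a) = 1 + a/4 (Q(a) = a*(¼) + 1 = a/4 + 1 = 1 + a/4)
Q(M)*(l(-4) + (L + 5)) = (1 + (¼)*(-5))*(-4*(1 + 2*(-4)) + (7 + 5)) = (1 - 5/4)*(-4*(1 - 8) + 12) = -(-4*(-7) + 12)/4 = -(28 + 12)/4 = -¼*40 = -10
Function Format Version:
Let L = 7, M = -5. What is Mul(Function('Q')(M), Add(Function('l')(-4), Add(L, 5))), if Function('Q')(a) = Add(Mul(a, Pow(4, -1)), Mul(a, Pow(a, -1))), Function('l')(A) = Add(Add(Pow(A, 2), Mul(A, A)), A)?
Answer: -10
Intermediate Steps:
Function('l')(A) = Add(A, Mul(2, Pow(A, 2))) (Function('l')(A) = Add(Add(Pow(A, 2), Pow(A, 2)), A) = Add(Mul(2, Pow(A, 2)), A) = Add(A, Mul(2, Pow(A, 2))))
Function('Q')(a) = Add(1, Mul(Rational(1, 4), a)) (Function('Q')(a) = Add(Mul(a, Rational(1, 4)), 1) = Add(Mul(Rational(1, 4), a), 1) = Add(1, Mul(Rational(1, 4), a)))
Mul(Function('Q')(M), Add(Function('l')(-4), Add(L, 5))) = Mul(Add(1, Mul(Rational(1, 4), -5)), Add(Mul(-4, Add(1, Mul(2, -4))), Add(7, 5))) = Mul(Add(1, Rational(-5, 4)), Add(Mul(-4, Add(1, -8)), 12)) = Mul(Rational(-1, 4), Add(Mul(-4, -7), 12)) = Mul(Rational(-1, 4), Add(28, 12)) = Mul(Rational(-1, 4), 40) = -10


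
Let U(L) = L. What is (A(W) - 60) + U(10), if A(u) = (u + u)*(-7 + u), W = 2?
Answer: -70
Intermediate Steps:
A(u) = 2*u*(-7 + u) (A(u) = (2*u)*(-7 + u) = 2*u*(-7 + u))
(A(W) - 60) + U(10) = (2*2*(-7 + 2) - 60) + 10 = (2*2*(-5) - 60) + 10 = (-20 - 60) + 10 = -80 + 10 = -70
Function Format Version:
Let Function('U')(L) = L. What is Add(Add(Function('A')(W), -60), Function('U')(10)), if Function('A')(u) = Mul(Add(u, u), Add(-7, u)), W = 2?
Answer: -70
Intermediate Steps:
Function('A')(u) = Mul(2, u, Add(-7, u)) (Function('A')(u) = Mul(Mul(2, u), Add(-7, u)) = Mul(2, u, Add(-7, u)))
Add(Add(Function('A')(W), -60), Function('U')(10)) = Add(Add(Mul(2, 2, Add(-7, 2)), -60), 10) = Add(Add(Mul(2, 2, -5), -60), 10) = Add(Add(-20, -60), 10) = Add(-80, 10) = -70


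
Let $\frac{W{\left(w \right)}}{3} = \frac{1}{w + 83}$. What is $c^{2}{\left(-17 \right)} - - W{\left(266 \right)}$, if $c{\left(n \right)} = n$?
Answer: $\frac{100864}{349} \approx 289.01$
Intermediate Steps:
$W{\left(w \right)} = \frac{3}{83 + w}$ ($W{\left(w \right)} = \frac{3}{w + 83} = \frac{3}{83 + w}$)
$c^{2}{\left(-17 \right)} - - W{\left(266 \right)} = \left(-17\right)^{2} - - \frac{3}{83 + 266} = 289 - - \frac{3}{349} = 289 + \frac{3}{349} = \frac{100864}{349}$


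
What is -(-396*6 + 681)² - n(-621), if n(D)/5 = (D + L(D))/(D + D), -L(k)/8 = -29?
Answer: -3568298995/1242 ≈ -2.8730e+6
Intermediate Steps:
L(k) = 232 (L(k) = -8*(-29) = 232)
n(D) = 5*(232 + D)/(2*D) (n(D) = 5*((D + 232)/(D + D)) = 5*((232 + D)/((2*D))) = 5*((232 + D)*(1/(2*D))) = 5*((232 + D)/(2*D)) = 5*(232 + D)/(2*D))
-(-396*6 + 681)² - n(-621) = -(-396*6 + 681)² - (5/2 + 580/(-621)) = -(-2376 + 681)² - (5/2 + 580*(-1/621)) = -1*(-1695)² - (5/2 - 580/621) = -1*2873025 - 1*1945/1242 = -2873025 - 1945/1242 = -3568298995/1242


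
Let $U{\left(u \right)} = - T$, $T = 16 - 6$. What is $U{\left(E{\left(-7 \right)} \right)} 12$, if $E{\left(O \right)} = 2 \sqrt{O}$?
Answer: $-120$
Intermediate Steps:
$T = 10$ ($T = 16 - 6 = 10$)
$U{\left(u \right)} = -10$ ($U{\left(u \right)} = \left(-1\right) 10 = -10$)
$U{\left(E{\left(-7 \right)} \right)} 12 = \left(-10\right) 12 = -120$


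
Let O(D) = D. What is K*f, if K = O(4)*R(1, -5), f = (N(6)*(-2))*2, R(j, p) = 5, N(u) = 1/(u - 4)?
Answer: -40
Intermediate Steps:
N(u) = 1/(-4 + u)
f = -2 (f = (-2/(-4 + 6))*2 = (-2/2)*2 = ((½)*(-2))*2 = -1*2 = -2)
K = 20 (K = 4*5 = 20)
K*f = 20*(-2) = -40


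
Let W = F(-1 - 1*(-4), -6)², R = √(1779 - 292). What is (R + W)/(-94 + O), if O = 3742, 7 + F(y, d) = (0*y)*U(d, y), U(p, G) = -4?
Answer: 49/3648 + √1487/3648 ≈ 0.024003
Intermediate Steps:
R = √1487 ≈ 38.562
F(y, d) = -7 (F(y, d) = -7 + (0*y)*(-4) = -7 + 0*(-4) = -7 + 0 = -7)
W = 49 (W = (-7)² = 49)
(R + W)/(-94 + O) = (√1487 + 49)/(-94 + 3742) = (49 + √1487)/3648 = (49 + √1487)*(1/3648) = 49/3648 + √1487/3648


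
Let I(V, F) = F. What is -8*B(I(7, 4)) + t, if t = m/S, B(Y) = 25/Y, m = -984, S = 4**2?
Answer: -223/2 ≈ -111.50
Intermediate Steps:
S = 16
t = -123/2 (t = -984/16 = -984*1/16 = -123/2 ≈ -61.500)
-8*B(I(7, 4)) + t = -200/4 - 123/2 = -8*25/4 - 123/2 = -50 - 123/2 = -223/2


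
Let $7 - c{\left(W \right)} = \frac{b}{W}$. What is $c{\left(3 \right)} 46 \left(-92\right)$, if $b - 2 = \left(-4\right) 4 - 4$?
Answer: $-55016$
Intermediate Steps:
$b = -18$ ($b = 2 - 20 = -18$)
$c{\left(W \right)} = 7 + \frac{18}{W}$ ($c{\left(W \right)} = 7 - - \frac{18}{W} = 7 + \frac{18}{W}$)
$c{\left(3 \right)} 46 \left(-92\right) = \left(7 + \frac{18}{3}\right) 46 \left(-92\right) = \left(7 + 18 \cdot \frac{1}{3}\right) 46 \left(-92\right) = \left(7 + 6\right) 46 \left(-92\right) = 13 \cdot 46 \left(-92\right) = 598 \left(-92\right) = -55016$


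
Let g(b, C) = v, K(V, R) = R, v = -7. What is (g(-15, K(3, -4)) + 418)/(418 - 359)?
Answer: 411/59 ≈ 6.9661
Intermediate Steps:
g(b, C) = -7
(g(-15, K(3, -4)) + 418)/(418 - 359) = (-7 + 418)/(418 - 359) = 411/59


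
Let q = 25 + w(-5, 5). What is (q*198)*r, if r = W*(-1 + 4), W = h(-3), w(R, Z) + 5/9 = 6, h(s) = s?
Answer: -54252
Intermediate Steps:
w(R, Z) = 49/9 (w(R, Z) = -5/9 + 6 = 49/9)
W = -3
q = 274/9 (q = 25 + 49/9 = 274/9 ≈ 30.444)
r = -9 (r = -3*(-1 + 4) = -3*3 = -9)
(q*198)*r = ((274/9)*198)*(-9) = 6028*(-9) = -54252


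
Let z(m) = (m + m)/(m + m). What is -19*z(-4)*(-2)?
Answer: 38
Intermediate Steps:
z(m) = 1 (z(m) = (2*m)/((2*m)) = (2*m)*(1/(2*m)) = 1)
-19*z(-4)*(-2) = -19*1*(-2) = -19*(-2) = 38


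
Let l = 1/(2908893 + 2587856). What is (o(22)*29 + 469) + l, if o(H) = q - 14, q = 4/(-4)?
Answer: 186889467/5496749 ≈ 34.000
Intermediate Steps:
q = -1 (q = 4*(-¼) = -1)
l = 1/5496749 ≈ 1.8193e-7
o(H) = -15 (o(H) = -1 - 14 = -15)
(o(22)*29 + 469) + l = (-15*29 + 469) + 1/5496749 = (-435 + 469) + 1/5496749 = 34 + 1/5496749 = 186889467/5496749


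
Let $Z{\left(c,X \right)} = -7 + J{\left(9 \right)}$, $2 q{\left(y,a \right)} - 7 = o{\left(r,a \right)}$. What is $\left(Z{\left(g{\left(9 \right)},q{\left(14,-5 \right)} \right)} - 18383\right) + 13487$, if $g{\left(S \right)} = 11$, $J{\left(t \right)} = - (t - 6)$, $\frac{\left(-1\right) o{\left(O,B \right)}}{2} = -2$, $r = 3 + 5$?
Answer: $-4906$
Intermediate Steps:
$r = 8$
$o{\left(O,B \right)} = 4$ ($o{\left(O,B \right)} = \left(-2\right) \left(-2\right) = 4$)
$q{\left(y,a \right)} = \frac{11}{2}$ ($q{\left(y,a \right)} = \frac{7}{2} + \frac{1}{2} \cdot 4 = \frac{7}{2} + 2 = \frac{11}{2}$)
$J{\left(t \right)} = 6 - t$ ($J{\left(t \right)} = - (-6 + t) = 6 - t$)
$Z{\left(c,X \right)} = -10$ ($Z{\left(c,X \right)} = -7 + \left(6 - 9\right) = -7 - 3 = -10$)
$\left(Z{\left(g{\left(9 \right)},q{\left(14,-5 \right)} \right)} - 18383\right) + 13487 = \left(-10 - 18383\right) + 13487 = -18393 + 13487 = -4906$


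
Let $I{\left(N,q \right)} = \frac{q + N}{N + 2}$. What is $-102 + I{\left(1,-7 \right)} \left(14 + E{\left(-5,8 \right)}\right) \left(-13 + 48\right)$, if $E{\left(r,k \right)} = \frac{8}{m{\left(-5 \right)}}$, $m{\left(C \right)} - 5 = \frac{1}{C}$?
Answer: $- \frac{3596}{3} \approx -1198.7$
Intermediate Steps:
$m{\left(C \right)} = 5 + \frac{1}{C}$
$I{\left(N,q \right)} = \frac{N + q}{2 + N}$
$E{\left(r,k \right)} = \frac{5}{3}$ ($E{\left(r,k \right)} = \frac{8}{5 + \frac{1}{-5}} = \frac{8}{5 - \frac{1}{5}} = \frac{8}{\frac{24}{5}} = 8 \cdot \frac{5}{24} = \frac{5}{3}$)
$-102 + I{\left(1,-7 \right)} \left(14 + E{\left(-5,8 \right)}\right) \left(-13 + 48\right) = -102 + \frac{1 - 7}{2 + 1} \left(14 + \frac{5}{3}\right) \left(-13 + 48\right) = -102 + \frac{1}{3} \left(-6\right) \frac{47}{3} \cdot 35 = -102 + \frac{1}{3} \left(-6\right) \frac{1645}{3} = -102 - \frac{3290}{3} = - \frac{3596}{3}$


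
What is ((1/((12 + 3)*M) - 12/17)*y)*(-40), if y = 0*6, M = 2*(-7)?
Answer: 0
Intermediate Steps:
M = -14
y = 0
((1/((12 + 3)*M) - 12/17)*y)*(-40) = ((1/((12 + 3)*(-14)) - 12/17)*0)*(-40) = ((-1/14/15 - 12*1/17)*0)*(-40) = (((1/15)*(-1/14) - 12/17)*0)*(-40) = ((-1/210 - 12/17)*0)*(-40) = -2537/3570*0*(-40) = 0*(-40) = 0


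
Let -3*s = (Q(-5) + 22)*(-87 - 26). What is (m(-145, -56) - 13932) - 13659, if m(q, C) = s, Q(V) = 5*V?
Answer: -27704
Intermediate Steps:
s = -113 (s = -(5*(-5) + 22)*(-87 - 26)/3 = -(-25 + 22)*(-113)/3 = -(-1)*(-113) = -1/3*339 = -113)
m(q, C) = -113
(m(-145, -56) - 13932) - 13659 = (-113 - 13932) - 13659 = -14045 - 13659 = -27704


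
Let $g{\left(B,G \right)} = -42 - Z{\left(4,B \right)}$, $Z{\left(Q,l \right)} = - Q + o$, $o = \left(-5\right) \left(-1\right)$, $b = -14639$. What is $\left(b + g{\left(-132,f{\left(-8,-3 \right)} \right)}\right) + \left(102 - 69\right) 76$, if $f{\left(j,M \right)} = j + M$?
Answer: $-12174$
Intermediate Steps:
$o = 5$
$f{\left(j,M \right)} = M + j$
$Z{\left(Q,l \right)} = 5 - Q$ ($Z{\left(Q,l \right)} = - Q + 5 = 5 - Q$)
$g{\left(B,G \right)} = -43$ ($g{\left(B,G \right)} = -42 - \left(5 - 4\right) = -42 - 1 = -43$)
$\left(b + g{\left(-132,f{\left(-8,-3 \right)} \right)}\right) + \left(102 - 69\right) 76 = \left(-14639 - 43\right) + \left(102 - 69\right) 76 = -14682 + 33 \cdot 76 = -14682 + 2508 = -12174$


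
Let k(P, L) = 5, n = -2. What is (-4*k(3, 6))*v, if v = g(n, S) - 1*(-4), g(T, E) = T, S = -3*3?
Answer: -40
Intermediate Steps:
S = -9
v = 2 (v = -2 - 1*(-4) = -2 + 4 = 2)
(-4*k(3, 6))*v = -4*5*2 = -20*2 = -40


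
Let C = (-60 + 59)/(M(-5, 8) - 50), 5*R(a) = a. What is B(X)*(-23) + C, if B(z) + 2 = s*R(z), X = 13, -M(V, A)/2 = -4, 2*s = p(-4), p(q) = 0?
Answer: 1933/42 ≈ 46.024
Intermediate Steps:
s = 0 (s = (1/2)*0 = 0)
M(V, A) = 8 (M(V, A) = -2*(-4) = 8)
R(a) = a/5
B(z) = -2 (B(z) = -2 + 0*(z/5) = -2 + 0 = -2)
C = 1/42 (C = (-60 + 59)/(8 - 50) = -1/(-42) = -1*(-1/42) = 1/42 ≈ 0.023810)
B(X)*(-23) + C = -2*(-23) + 1/42 = 46 + 1/42 = 1933/42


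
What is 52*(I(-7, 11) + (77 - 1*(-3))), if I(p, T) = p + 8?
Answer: 4212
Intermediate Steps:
I(p, T) = 8 + p
52*(I(-7, 11) + (77 - 1*(-3))) = 52*((8 - 7) + (77 - 1*(-3))) = 52*(1 + (77 + 3)) = 52*(1 + 80) = 52*81 = 4212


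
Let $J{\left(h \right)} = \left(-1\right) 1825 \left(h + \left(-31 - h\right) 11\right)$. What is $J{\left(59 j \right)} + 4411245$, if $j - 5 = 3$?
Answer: $13647570$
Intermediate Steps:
$j = 8$ ($j = 5 + 3 = 8$)
$J{\left(h \right)} = 622325 + 18250 h$ ($J{\left(h \right)} = - 1825 \left(h - \left(341 + 11 h\right)\right) = - 1825 \left(-341 - 10 h\right) = 622325 + 18250 h$)
$J{\left(59 j \right)} + 4411245 = \left(622325 + 18250 \cdot 59 \cdot 8\right) + 4411245 = \left(622325 + 18250 \cdot 472\right) + 4411245 = \left(622325 + 8614000\right) + 4411245 = 9236325 + 4411245 = 13647570$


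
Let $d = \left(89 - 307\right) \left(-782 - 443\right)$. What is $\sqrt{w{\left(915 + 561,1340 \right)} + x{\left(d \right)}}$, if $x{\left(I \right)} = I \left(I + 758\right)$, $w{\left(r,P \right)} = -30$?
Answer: $\sqrt{71518126370} \approx 2.6743 \cdot 10^{5}$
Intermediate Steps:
$d = 267050$ ($d = \left(-218\right) \left(-1225\right) = 267050$)
$x{\left(I \right)} = I \left(758 + I\right)$
$\sqrt{w{\left(915 + 561,1340 \right)} + x{\left(d \right)}} = \sqrt{-30 + 267050 \left(758 + 267050\right)} = \sqrt{-30 + 267050 \cdot 267808} = \sqrt{-30 + 71518126400} = \sqrt{71518126370}$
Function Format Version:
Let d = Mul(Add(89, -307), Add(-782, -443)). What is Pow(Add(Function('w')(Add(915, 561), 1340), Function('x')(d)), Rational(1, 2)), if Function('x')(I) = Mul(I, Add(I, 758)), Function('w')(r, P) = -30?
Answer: Pow(71518126370, Rational(1, 2)) ≈ 2.6743e+5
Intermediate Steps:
d = 267050 (d = Mul(-218, -1225) = 267050)
Function('x')(I) = Mul(I, Add(758, I))
Pow(Add(Function('w')(Add(915, 561), 1340), Function('x')(d)), Rational(1, 2)) = Pow(Add(-30, Mul(267050, Add(758, 267050))), Rational(1, 2)) = Pow(Add(-30, Mul(267050, 267808)), Rational(1, 2)) = Pow(Add(-30, 71518126400), Rational(1, 2)) = Pow(71518126370, Rational(1, 2))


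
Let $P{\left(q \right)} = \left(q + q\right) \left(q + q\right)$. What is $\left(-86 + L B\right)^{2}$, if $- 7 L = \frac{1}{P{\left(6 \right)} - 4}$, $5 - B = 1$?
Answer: $\frac{443987041}{60025} \approx 7396.7$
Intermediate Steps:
$B = 4$ ($B = 5 - 1 = 4$)
$P{\left(q \right)} = 4 q^{2}$ ($P{\left(q \right)} = 2 q 2 q = 4 q^{2}$)
$L = - \frac{1}{980}$ ($L = - \frac{1}{7 \left(4 \cdot 6^{2} - 4\right)} = - \frac{1}{7 \left(4 \cdot 36 - 4\right)} = - \frac{1}{7 \left(144 - 4\right)} = - \frac{1}{7 \cdot 140} = \left(- \frac{1}{7}\right) \frac{1}{140} = - \frac{1}{980} \approx -0.0010204$)
$\left(-86 + L B\right)^{2} = \left(-86 - \frac{1}{245}\right)^{2} = \left(- \frac{21071}{245}\right)^{2} = \frac{443987041}{60025}$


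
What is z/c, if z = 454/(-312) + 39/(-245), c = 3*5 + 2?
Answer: -61699/649740 ≈ -0.094959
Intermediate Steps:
c = 17 (c = 15 + 2 = 17)
z = -61699/38220 (z = 454*(-1/312) + 39*(-1/245) = -227/156 - 39/245 = -61699/38220 ≈ -1.6143)
z/c = -61699/38220/17 = -61699/38220*1/17 = -61699/649740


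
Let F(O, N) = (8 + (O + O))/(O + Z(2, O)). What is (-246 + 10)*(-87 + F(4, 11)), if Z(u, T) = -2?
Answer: 18644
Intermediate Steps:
F(O, N) = (8 + 2*O)/(-2 + O) (F(O, N) = (8 + (O + O))/(O - 2) = (8 + 2*O)/(-2 + O))
(-246 + 10)*(-87 + F(4, 11)) = (-246 + 10)*(-87 + 2*(4 + 4)/(-2 + 4)) = -236*(-87 + 2*8/2) = -236*(-87 + 2*(1/2)*8) = -236*(-87 + 8) = -236*(-79) = 18644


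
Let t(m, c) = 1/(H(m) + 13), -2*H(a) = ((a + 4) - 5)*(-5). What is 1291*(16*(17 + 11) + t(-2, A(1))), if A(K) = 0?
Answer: 6364630/11 ≈ 5.7860e+5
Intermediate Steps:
H(a) = -5/2 + 5*a/2 (H(a) = -((a + 4) - 5)*(-5)/2 = -((4 + a) - 5)*(-5)/2 = -(-1 + a)*(-5)/2 = -(5 - 5*a)/2 = -5/2 + 5*a/2)
t(m, c) = 1/(21/2 + 5*m/2) (t(m, c) = 1/((-5/2 + 5*m/2) + 13) = 1/(21/2 + 5*m/2))
1291*(16*(17 + 11) + t(-2, A(1))) = 1291*(16*(17 + 11) + 2/(21 + 5*(-2))) = 1291*(16*28 + 2/(21 - 10)) = 1291*(448 + 2/11) = 1291*(4930/11) = 6364630/11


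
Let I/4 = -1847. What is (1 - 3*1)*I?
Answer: 14776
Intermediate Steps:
I = -7388 (I = 4*(-1847) = -7388)
(1 - 3*1)*I = (1 - 3*1)*(-7388) = (1 - 3)*(-7388) = -2*(-7388) = 14776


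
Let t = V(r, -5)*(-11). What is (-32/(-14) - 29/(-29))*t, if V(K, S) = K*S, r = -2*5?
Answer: -12650/7 ≈ -1807.1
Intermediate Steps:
r = -10
t = -550 (t = -10*(-5)*(-11) = 50*(-11) = -550)
(-32/(-14) - 29/(-29))*t = (-32/(-14) - 29/(-29))*(-550) = (-32*(-1/14) - 29*(-1/29))*(-550) = (16/7 + 1)*(-550) = (23/7)*(-550) = -12650/7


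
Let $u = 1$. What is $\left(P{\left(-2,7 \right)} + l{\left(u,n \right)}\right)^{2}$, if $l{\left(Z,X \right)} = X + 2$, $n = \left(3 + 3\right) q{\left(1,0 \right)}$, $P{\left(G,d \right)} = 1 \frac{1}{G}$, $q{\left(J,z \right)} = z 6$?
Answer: $\frac{9}{4} \approx 2.25$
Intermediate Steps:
$q{\left(J,z \right)} = 6 z$
$P{\left(G,d \right)} = \frac{1}{G}$
$n = 0$ ($n = \left(3 + 3\right) 6 \cdot 0 = 6 \cdot 0 = 0$)
$l{\left(Z,X \right)} = 2 + X$
$\left(P{\left(-2,7 \right)} + l{\left(u,n \right)}\right)^{2} = \left(\frac{1}{-2} + \left(2 + 0\right)\right)^{2} = \left(- \frac{1}{2} + 2\right)^{2} = \left(\frac{3}{2}\right)^{2} = \frac{9}{4}$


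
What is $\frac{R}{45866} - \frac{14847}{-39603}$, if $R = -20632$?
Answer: $- \frac{22686099}{302738533} \approx -0.074936$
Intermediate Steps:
$\frac{R}{45866} - \frac{14847}{-39603} = - \frac{20632}{45866} - \frac{14847}{-39603} = \left(-20632\right) \frac{1}{45866} - - \frac{4949}{13201} = - \frac{10316}{22933} + \frac{4949}{13201} = - \frac{22686099}{302738533}$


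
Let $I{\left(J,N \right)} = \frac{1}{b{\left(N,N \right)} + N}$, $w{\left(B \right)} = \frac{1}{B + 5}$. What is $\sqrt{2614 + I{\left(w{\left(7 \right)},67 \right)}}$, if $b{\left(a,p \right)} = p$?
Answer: $\frac{\sqrt{46937118}}{134} \approx 51.127$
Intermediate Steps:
$w{\left(B \right)} = \frac{1}{5 + B}$
$I{\left(J,N \right)} = \frac{1}{2 N}$ ($I{\left(J,N \right)} = \frac{1}{N + N} = \frac{1}{2 N}$)
$\sqrt{2614 + I{\left(w{\left(7 \right)},67 \right)}} = \sqrt{2614 + \frac{1}{2 \cdot 67}} = \sqrt{2614 + \frac{1}{2} \cdot \frac{1}{67}} = \sqrt{2614 + \frac{1}{134}} = \sqrt{\frac{350277}{134}} = \frac{\sqrt{46937118}}{134}$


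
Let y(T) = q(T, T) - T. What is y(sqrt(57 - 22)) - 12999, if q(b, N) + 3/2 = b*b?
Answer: -25931/2 - sqrt(35) ≈ -12971.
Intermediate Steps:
q(b, N) = -3/2 + b**2 (q(b, N) = -3/2 + b*b = -3/2 + b**2)
y(T) = -3/2 + T**2 - T (y(T) = (-3/2 + T**2) - T = -3/2 + T**2 - T)
y(sqrt(57 - 22)) - 12999 = (-3/2 + (sqrt(57 - 22))**2 - sqrt(57 - 22)) - 12999 = (-3/2 + (sqrt(35))**2 - sqrt(35)) - 12999 = (-3/2 + 35 - sqrt(35)) - 12999 = (67/2 - sqrt(35)) - 12999 = -25931/2 - sqrt(35)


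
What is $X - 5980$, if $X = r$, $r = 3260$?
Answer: $-2720$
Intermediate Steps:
$X = 3260$
$X - 5980 = 3260 - 5980 = -2720$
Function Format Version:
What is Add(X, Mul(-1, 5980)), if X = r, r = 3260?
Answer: -2720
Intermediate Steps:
X = 3260
Add(X, Mul(-1, 5980)) = Add(3260, Mul(-1, 5980)) = Add(3260, -5980) = -2720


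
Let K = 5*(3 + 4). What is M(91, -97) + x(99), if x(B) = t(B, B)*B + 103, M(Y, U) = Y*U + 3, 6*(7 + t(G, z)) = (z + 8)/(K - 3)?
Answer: -598965/64 ≈ -9358.8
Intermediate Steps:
K = 35 (K = 5*7 = 35)
t(G, z) = -167/24 + z/192 (t(G, z) = -7 + ((z + 8)/(35 - 3))/6 = -7 + ((8 + z)/32)/6 = -7 + ((8 + z)*(1/32))/6 = -7 + (¼ + z/32)/6 = -7 + (1/24 + z/192) = -167/24 + z/192)
M(Y, U) = 3 + U*Y (M(Y, U) = U*Y + 3 = 3 + U*Y)
x(B) = 103 + B*(-167/24 + B/192) (x(B) = (-167/24 + B/192)*B + 103 = B*(-167/24 + B/192) + 103 = 103 + B*(-167/24 + B/192))
M(91, -97) + x(99) = (3 - 97*91) + (103 + (1/192)*99*(-1336 + 99)) = (3 - 8827) + (103 + (1/192)*99*(-1237)) = -8824 + (103 - 40821/64) = -8824 - 34229/64 = -598965/64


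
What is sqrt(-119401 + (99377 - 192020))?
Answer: 2*I*sqrt(53011) ≈ 460.48*I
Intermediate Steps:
sqrt(-119401 + (99377 - 192020)) = sqrt(-119401 - 92643) = sqrt(-212044) = 2*I*sqrt(53011)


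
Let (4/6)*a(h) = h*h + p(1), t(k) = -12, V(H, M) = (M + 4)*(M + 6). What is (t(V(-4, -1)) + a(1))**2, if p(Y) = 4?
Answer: 81/4 ≈ 20.250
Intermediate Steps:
V(H, M) = (4 + M)*(6 + M)
a(h) = 6 + 3*h**2/2 (a(h) = 3*(h*h + 4)/2 = 3*(h**2 + 4)/2 = 3*(4 + h**2)/2 = 6 + 3*h**2/2)
(t(V(-4, -1)) + a(1))**2 = (-12 + (6 + (3/2)*1**2))**2 = (-12 + (6 + (3/2)*1))**2 = (-12 + (6 + 3/2))**2 = (-12 + 15/2)**2 = (-9/2)**2 = 81/4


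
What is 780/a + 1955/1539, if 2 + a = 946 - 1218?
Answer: -332375/210843 ≈ -1.5764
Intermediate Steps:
a = -274 (a = -2 + (946 - 1218) = -2 - 272 = -274)
780/a + 1955/1539 = 780/(-274) + 1955/1539 = 780*(-1/274) + 1955*(1/1539) = -390/137 + 1955/1539 = -332375/210843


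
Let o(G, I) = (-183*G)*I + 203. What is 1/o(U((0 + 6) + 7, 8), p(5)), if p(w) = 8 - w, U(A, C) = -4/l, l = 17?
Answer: 17/5647 ≈ 0.0030104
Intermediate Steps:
U(A, C) = -4/17
o(G, I) = 203 - 183*G*I (o(G, I) = -183*G*I + 203 = 203 - 183*G*I)
1/o(U((0 + 6) + 7, 8), p(5)) = 1/(203 - 183*(-4/17)*(8 - 1*5)) = 1/(203 - 183*(-4/17)*(8 - 5)) = 1/(203 - 183*(-4/17)*3) = 1/(203 + 2196/17) = 1/(5647/17) = 17/5647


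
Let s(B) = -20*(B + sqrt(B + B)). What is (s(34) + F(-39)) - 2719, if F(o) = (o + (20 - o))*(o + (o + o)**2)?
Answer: 117501 - 40*sqrt(17) ≈ 1.1734e+5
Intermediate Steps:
F(o) = 20*o + 80*o**2 (F(o) = 20*(o + (2*o)**2) = 20*(o + 4*o**2) = 20*o + 80*o**2)
s(B) = -20*B - 20*sqrt(2)*sqrt(B) (s(B) = -20*(B + sqrt(2*B)) = -20*(B + sqrt(2)*sqrt(B)) = -20*B - 20*sqrt(2)*sqrt(B))
(s(34) + F(-39)) - 2719 = ((-20*34 - 20*sqrt(2)*sqrt(34)) + 20*(-39)*(1 + 4*(-39))) - 2719 = ((-680 - 40*sqrt(17)) + 20*(-39)*(1 - 156)) - 2719 = ((-680 - 40*sqrt(17)) + 20*(-39)*(-155)) - 2719 = ((-680 - 40*sqrt(17)) + 120900) - 2719 = (120220 - 40*sqrt(17)) - 2719 = 117501 - 40*sqrt(17)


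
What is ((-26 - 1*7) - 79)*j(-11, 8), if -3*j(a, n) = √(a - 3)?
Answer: 112*I*√14/3 ≈ 139.69*I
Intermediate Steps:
j(a, n) = -√(-3 + a)/3 (j(a, n) = -√(a - 3)/3 = -√(-3 + a)/3)
((-26 - 1*7) - 79)*j(-11, 8) = ((-26 - 1*7) - 79)*(-√(-3 - 11)/3) = ((-26 - 7) - 79)*(-I*√14/3) = (-33 - 79)*(-I*√14/3) = -(-112)*I*√14/3 = 112*I*√14/3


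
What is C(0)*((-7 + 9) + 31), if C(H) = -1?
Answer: -33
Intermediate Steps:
C(0)*((-7 + 9) + 31) = -((-7 + 9) + 31) = -(2 + 31) = -1*33 = -33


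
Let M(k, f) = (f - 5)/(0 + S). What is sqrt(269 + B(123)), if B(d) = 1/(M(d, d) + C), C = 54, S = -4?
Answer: sqrt(13183)/7 ≈ 16.402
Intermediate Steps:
M(k, f) = 5/4 - f/4 (M(k, f) = (f - 5)/(0 - 4) = (-5 + f)/(-4) = (-5 + f)*(-1/4) = 5/4 - f/4)
B(d) = 1/(221/4 - d/4) (B(d) = 1/((5/4 - d/4) + 54) = 1/(221/4 - d/4))
sqrt(269 + B(123)) = sqrt(269 + 4/(221 - 1*123)) = sqrt(269 + 4/(221 - 123)) = sqrt(269 + 4/98) = sqrt(269 + 4*(1/98)) = sqrt(269 + 2/49) = sqrt(13183/49) = sqrt(13183)/7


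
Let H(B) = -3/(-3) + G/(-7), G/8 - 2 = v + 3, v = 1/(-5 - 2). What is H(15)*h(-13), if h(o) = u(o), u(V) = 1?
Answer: -223/49 ≈ -4.5510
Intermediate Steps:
v = -⅐ (v = 1/(-7) = -⅐ ≈ -0.14286)
G = 272/7 (G = 16 + 8*(-⅐ + 3) = 16 + 8*(20/7) = 16 + 160/7 = 272/7 ≈ 38.857)
H(B) = -223/49 (H(B) = -3/(-3) + (272/7)/(-7) = -3*(-⅓) + (272/7)*(-⅐) = 1 - 272/49 = -223/49)
h(o) = 1
H(15)*h(-13) = -223/49*1 = -223/49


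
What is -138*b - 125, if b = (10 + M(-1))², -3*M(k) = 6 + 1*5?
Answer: -16981/3 ≈ -5660.3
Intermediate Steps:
M(k) = -11/3 (M(k) = -(6 + 1*5)/3 = -(6 + 5)/3 = -⅓*11 = -11/3)
b = 361/9 (b = (10 - 11/3)² = (19/3)² = 361/9 ≈ 40.111)
-138*b - 125 = -138*361/9 - 125 = -16606/3 - 125 = -16981/3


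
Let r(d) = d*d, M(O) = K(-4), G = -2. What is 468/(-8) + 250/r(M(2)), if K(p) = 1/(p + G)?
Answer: 17883/2 ≈ 8941.5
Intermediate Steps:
K(p) = 1/(-2 + p) (K(p) = 1/(p - 2) = 1/(-2 + p))
M(O) = -⅙ (M(O) = 1/(-2 - 4) = 1/(-6) = -⅙)
r(d) = d²
468/(-8) + 250/r(M(2)) = 468/(-8) + 250/((-⅙)²) = 468*(-⅛) + 250/(1/36) = -117/2 + 250*36 = -117/2 + 9000 = 17883/2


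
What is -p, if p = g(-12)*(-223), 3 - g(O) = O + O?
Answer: 6021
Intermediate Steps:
g(O) = 3 - 2*O (g(O) = 3 - (O + O) = 3 - 2*O)
p = -6021 (p = (3 - 2*(-12))*(-223) = (3 + 24)*(-223) = 27*(-223) = -6021)
-p = -1*(-6021) = 6021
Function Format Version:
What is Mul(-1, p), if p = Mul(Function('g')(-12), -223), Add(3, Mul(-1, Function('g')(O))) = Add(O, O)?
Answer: 6021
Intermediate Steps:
Function('g')(O) = Add(3, Mul(-2, O)) (Function('g')(O) = Add(3, Mul(-1, Add(O, O))) = Add(3, Mul(-1, Mul(2, O))) = Add(3, Mul(-2, O)))
p = -6021 (p = Mul(Add(3, Mul(-2, -12)), -223) = Mul(Add(3, 24), -223) = Mul(27, -223) = -6021)
Mul(-1, p) = Mul(-1, -6021) = 6021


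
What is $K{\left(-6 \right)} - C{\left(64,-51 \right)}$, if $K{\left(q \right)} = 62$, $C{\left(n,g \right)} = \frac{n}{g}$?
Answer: $\frac{3226}{51} \approx 63.255$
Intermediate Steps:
$K{\left(-6 \right)} - C{\left(64,-51 \right)} = 62 - \frac{64}{-51} = 62 - 64 \left(- \frac{1}{51}\right) = 62 - - \frac{64}{51} = 62 + \frac{64}{51} = \frac{3226}{51}$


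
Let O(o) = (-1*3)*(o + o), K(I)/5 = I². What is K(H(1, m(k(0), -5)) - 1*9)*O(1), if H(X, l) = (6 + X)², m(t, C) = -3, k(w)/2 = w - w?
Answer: -48000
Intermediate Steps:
k(w) = 0 (k(w) = 2*(w - w) = 2*0 = 0)
K(I) = 5*I²
O(o) = -6*o
K(H(1, m(k(0), -5)) - 1*9)*O(1) = (5*((6 + 1)² - 1*9)²)*(-6*1) = (5*(7² - 9)²)*(-6) = (5*(49 - 9)²)*(-6) = (5*40²)*(-6) = (5*1600)*(-6) = 8000*(-6) = -48000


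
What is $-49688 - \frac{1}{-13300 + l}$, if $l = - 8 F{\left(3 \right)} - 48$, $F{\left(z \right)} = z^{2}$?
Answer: $- \frac{666812959}{13420} \approx -49688.0$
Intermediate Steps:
$l = -120$ ($l = - 8 \cdot 3^{2} - 48 = \left(-8\right) 9 - 48 = -72 - 48 = -120$)
$-49688 - \frac{1}{-13300 + l} = -49688 - \frac{1}{-13300 - 120} = -49688 - \frac{1}{-13420} = -49688 - - \frac{1}{13420} = -49688 + \frac{1}{13420} = - \frac{666812959}{13420}$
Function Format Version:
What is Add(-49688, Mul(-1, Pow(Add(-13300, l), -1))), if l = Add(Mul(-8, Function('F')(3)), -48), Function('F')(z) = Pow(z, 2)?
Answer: Rational(-666812959, 13420) ≈ -49688.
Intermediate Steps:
l = -120 (l = Add(Mul(-8, Pow(3, 2)), -48) = Add(Mul(-8, 9), -48) = Add(-72, -48) = -120)
Add(-49688, Mul(-1, Pow(Add(-13300, l), -1))) = Add(-49688, Mul(-1, Pow(Add(-13300, -120), -1))) = Add(-49688, Mul(-1, Pow(-13420, -1))) = Add(-49688, Mul(-1, Rational(-1, 13420))) = Add(-49688, Rational(1, 13420)) = Rational(-666812959, 13420)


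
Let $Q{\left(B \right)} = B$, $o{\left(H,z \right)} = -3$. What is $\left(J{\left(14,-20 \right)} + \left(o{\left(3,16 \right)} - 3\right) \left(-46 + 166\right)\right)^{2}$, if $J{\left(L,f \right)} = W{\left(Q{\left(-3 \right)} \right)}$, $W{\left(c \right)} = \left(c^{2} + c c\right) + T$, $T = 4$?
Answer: $487204$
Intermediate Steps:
$W{\left(c \right)} = 4 + 2 c^{2}$ ($W{\left(c \right)} = \left(c^{2} + c c\right) + 4 = \left(c^{2} + c^{2}\right) + 4 = 2 c^{2} + 4 = 4 + 2 c^{2}$)
$J{\left(L,f \right)} = 22$ ($J{\left(L,f \right)} = 4 + 2 \left(-3\right)^{2} = 4 + 2 \cdot 9 = 4 + 18 = 22$)
$\left(J{\left(14,-20 \right)} + \left(o{\left(3,16 \right)} - 3\right) \left(-46 + 166\right)\right)^{2} = \left(22 + \left(-3 - 3\right) \left(-46 + 166\right)\right)^{2} = \left(22 - 720\right)^{2} = \left(-698\right)^{2} = 487204$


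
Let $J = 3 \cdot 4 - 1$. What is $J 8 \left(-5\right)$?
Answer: $-440$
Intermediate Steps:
$J = 11$ ($J = 12 - 1 = 11$)
$J 8 \left(-5\right) = 11 \cdot 8 \left(-5\right) = 88 \left(-5\right) = -440$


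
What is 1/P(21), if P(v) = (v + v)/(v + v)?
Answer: 1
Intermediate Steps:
P(v) = 1 (P(v) = (2*v)/((2*v)) = (2*v)*(1/(2*v)) = 1)
1/P(21) = 1/1 = 1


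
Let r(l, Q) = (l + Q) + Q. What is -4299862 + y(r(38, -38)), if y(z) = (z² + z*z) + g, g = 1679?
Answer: -4295295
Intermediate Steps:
r(l, Q) = l + 2*Q (r(l, Q) = (Q + l) + Q = l + 2*Q)
y(z) = 1679 + 2*z² (y(z) = (z² + z*z) + 1679 = (z² + z²) + 1679 = 2*z² + 1679 = 1679 + 2*z²)
-4299862 + y(r(38, -38)) = -4299862 + (1679 + 2*(38 + 2*(-38))²) = -4299862 + (1679 + 2*(38 - 76)²) = -4299862 + (1679 + 2*(-38)²) = -4299862 + (1679 + 2*1444) = -4299862 + (1679 + 2888) = -4299862 + 4567 = -4295295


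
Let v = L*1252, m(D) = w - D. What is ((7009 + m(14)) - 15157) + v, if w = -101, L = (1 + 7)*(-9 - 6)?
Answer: -158503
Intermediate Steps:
L = -120 (L = 8*(-15) = -120)
m(D) = -101 - D
v = -150240 (v = -120*1252 = -150240)
((7009 + m(14)) - 15157) + v = ((7009 + (-101 - 1*14)) - 15157) - 150240 = ((7009 + (-101 - 14)) - 15157) - 150240 = ((7009 - 115) - 15157) - 150240 = (6894 - 15157) - 150240 = -8263 - 150240 = -158503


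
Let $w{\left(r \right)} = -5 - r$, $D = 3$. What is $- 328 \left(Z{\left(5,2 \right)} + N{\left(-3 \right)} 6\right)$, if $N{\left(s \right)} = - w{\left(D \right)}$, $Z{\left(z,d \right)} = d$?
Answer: $-16400$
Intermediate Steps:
$N{\left(s \right)} = 8$ ($N{\left(s \right)} = - (-5 - 3) = \left(-1\right) \left(-8\right) = 8$)
$- 328 \left(Z{\left(5,2 \right)} + N{\left(-3 \right)} 6\right) = - 328 \left(2 + 8 \cdot 6\right) = - 328 \left(2 + 48\right) = \left(-328\right) 50 = -16400$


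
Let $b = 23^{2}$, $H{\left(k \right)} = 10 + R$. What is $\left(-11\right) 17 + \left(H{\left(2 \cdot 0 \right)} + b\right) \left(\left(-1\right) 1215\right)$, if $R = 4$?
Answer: $-659932$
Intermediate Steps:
$H{\left(k \right)} = 14$ ($H{\left(k \right)} = 10 + 4 = 14$)
$b = 529$
$\left(-11\right) 17 + \left(H{\left(2 \cdot 0 \right)} + b\right) \left(\left(-1\right) 1215\right) = \left(-11\right) 17 + \left(14 + 529\right) \left(\left(-1\right) 1215\right) = -187 + 543 \left(-1215\right) = -187 - 659745 = -659932$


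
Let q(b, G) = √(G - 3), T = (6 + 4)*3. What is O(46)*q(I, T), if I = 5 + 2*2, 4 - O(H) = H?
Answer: -126*√3 ≈ -218.24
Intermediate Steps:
O(H) = 4 - H
T = 30 (T = 10*3 = 30)
I = 9 (I = 5 + 4 = 9)
q(b, G) = √(-3 + G)
O(46)*q(I, T) = (4 - 1*46)*√(-3 + 30) = (4 - 46)*√27 = -126*√3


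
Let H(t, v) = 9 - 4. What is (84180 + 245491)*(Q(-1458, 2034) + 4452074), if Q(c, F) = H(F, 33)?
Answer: 1467721336009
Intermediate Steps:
H(t, v) = 5
Q(c, F) = 5
(84180 + 245491)*(Q(-1458, 2034) + 4452074) = (84180 + 245491)*(5 + 4452074) = 329671*4452079 = 1467721336009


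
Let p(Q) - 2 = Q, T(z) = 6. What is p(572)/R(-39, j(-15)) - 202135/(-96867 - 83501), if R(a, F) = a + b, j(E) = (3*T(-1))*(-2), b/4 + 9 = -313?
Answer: 164701913/239348336 ≈ 0.68813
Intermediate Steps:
b = -1288 (b = -36 + 4*(-313) = -36 - 1252 = -1288)
p(Q) = 2 + Q
j(E) = -36 (j(E) = (3*6)*(-2) = 18*(-2) = -36)
R(a, F) = -1288 + a (R(a, F) = a - 1288 = -1288 + a)
p(572)/R(-39, j(-15)) - 202135/(-96867 - 83501) = (2 + 572)/(-1288 - 39) - 202135/(-96867 - 83501) = 574/(-1327) - 202135/(-180368) = 574*(-1/1327) - 202135*(-1/180368) = -574/1327 + 202135/180368 = 164701913/239348336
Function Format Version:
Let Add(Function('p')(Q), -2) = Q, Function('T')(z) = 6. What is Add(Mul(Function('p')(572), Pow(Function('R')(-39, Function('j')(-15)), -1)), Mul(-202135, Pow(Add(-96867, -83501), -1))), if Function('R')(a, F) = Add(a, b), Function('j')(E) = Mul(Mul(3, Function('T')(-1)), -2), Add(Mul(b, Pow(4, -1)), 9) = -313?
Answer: Rational(164701913, 239348336) ≈ 0.68813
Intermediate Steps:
b = -1288 (b = Add(-36, Mul(4, -313)) = Add(-36, -1252) = -1288)
Function('p')(Q) = Add(2, Q)
Function('j')(E) = -36 (Function('j')(E) = Mul(Mul(3, 6), -2) = Mul(18, -2) = -36)
Function('R')(a, F) = Add(-1288, a) (Function('R')(a, F) = Add(a, -1288) = Add(-1288, a))
Add(Mul(Function('p')(572), Pow(Function('R')(-39, Function('j')(-15)), -1)), Mul(-202135, Pow(Add(-96867, -83501), -1))) = Add(Mul(Add(2, 572), Pow(Add(-1288, -39), -1)), Mul(-202135, Pow(Add(-96867, -83501), -1))) = Add(Mul(574, Pow(-1327, -1)), Mul(-202135, Pow(-180368, -1))) = Add(Mul(574, Rational(-1, 1327)), Mul(-202135, Rational(-1, 180368))) = Add(Rational(-574, 1327), Rational(202135, 180368)) = Rational(164701913, 239348336)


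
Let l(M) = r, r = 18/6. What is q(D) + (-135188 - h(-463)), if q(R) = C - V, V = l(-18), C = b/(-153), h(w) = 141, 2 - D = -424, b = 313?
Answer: -20706109/153 ≈ -1.3533e+5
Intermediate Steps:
D = 426 (D = 2 - 1*(-424) = 2 + 424 = 426)
C = -313/153 (C = 313/(-153) = 313*(-1/153) = -313/153 ≈ -2.0458)
r = 3 (r = 18*(⅙) = 3)
l(M) = 3
V = 3
q(R) = -772/153 (q(R) = -313/153 - 1*3 = -313/153 - 3 = -772/153)
q(D) + (-135188 - h(-463)) = -772/153 + (-135188 - 1*141) = -772/153 + (-135188 - 141) = -772/153 - 135329 = -20706109/153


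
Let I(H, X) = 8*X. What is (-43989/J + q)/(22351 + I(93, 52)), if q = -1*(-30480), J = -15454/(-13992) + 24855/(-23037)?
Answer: -773772316612/10425563297 ≈ -74.219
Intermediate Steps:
J = 1373773/53722284 (J = -15454*(-1/13992) + 24855*(-1/23037) = 7727/6996 - 8285/7679 = 1373773/53722284 ≈ 0.025572)
q = 30480
(-43989/J + q)/(22351 + I(93, 52)) = (-43989/1373773/53722284 + 30480)/(22351 + 8*52) = (-43989*53722284/1373773 + 30480)/(22351 + 416) = (-2363189550876/1373773 + 30480)/22767 = -2321316949836/1373773*1/22767 = -773772316612/10425563297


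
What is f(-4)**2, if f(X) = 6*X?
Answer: 576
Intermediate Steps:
f(-4)**2 = (6*(-4))**2 = (-24)**2 = 576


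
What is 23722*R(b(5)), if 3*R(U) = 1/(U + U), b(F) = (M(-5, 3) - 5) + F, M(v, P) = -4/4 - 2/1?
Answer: -11861/9 ≈ -1317.9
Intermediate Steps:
M(v, P) = -3 (M(v, P) = -4*¼ - 2*1 = -1 - 2 = -3)
b(F) = -8 + F (b(F) = (-3 - 5) + F = -8 + F)
R(U) = 1/(6*U) (R(U) = 1/(3*(U + U)) = 1/(3*((2*U))) = (1/(2*U))/3 = 1/(6*U))
23722*R(b(5)) = 23722*(1/(6*(-8 + 5))) = 23722*((⅙)/(-3)) = 23722*((⅙)*(-⅓)) = 23722*(-1/18) = -11861/9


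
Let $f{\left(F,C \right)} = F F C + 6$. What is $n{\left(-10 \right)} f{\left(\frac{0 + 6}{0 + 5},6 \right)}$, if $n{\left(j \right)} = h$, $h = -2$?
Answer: $- \frac{732}{25} \approx -29.28$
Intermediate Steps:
$f{\left(F,C \right)} = 6 + C F^{2}$ ($f{\left(F,C \right)} = F^{2} C + 6 = C F^{2} + 6 = 6 + C F^{2}$)
$n{\left(j \right)} = -2$
$n{\left(-10 \right)} f{\left(\frac{0 + 6}{0 + 5},6 \right)} = - 2 \left(6 + 6 \left(\frac{0 + 6}{0 + 5}\right)^{2}\right) = - 2 \left(6 + 6 \left(\frac{6}{5}\right)^{2}\right) = - 2 \left(6 + 6 \cdot \frac{36}{25}\right) = - 2 \left(6 + \frac{216}{25}\right) = \left(-2\right) \frac{366}{25} = - \frac{732}{25}$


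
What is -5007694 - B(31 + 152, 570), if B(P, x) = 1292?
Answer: -5008986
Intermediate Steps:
-5007694 - B(31 + 152, 570) = -5007694 - 1*1292 = -5007694 - 1292 = -5008986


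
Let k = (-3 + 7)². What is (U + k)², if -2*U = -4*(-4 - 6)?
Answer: 16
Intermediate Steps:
U = -20 (U = -(-2)*(-4 - 6) = -(-2)*(-10) = -½*40 = -20)
k = 16 (k = 4² = 16)
(U + k)² = (-20 + 16)² = (-4)² = 16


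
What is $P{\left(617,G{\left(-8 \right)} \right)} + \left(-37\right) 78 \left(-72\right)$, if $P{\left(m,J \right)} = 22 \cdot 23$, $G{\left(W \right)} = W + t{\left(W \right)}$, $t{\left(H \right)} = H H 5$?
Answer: $208298$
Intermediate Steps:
$t{\left(H \right)} = 5 H^{2}$ ($t{\left(H \right)} = H^{2} \cdot 5 = 5 H^{2}$)
$G{\left(W \right)} = W + 5 W^{2}$
$P{\left(m,J \right)} = 506$
$P{\left(617,G{\left(-8 \right)} \right)} + \left(-37\right) 78 \left(-72\right) = 506 + \left(-37\right) 78 \left(-72\right) = 506 - -207792 = 506 + 207792 = 208298$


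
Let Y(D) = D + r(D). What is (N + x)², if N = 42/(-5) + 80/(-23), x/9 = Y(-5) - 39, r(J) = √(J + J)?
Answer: 2189460586/13225 - 844308*I*√10/115 ≈ 1.6555e+5 - 23217.0*I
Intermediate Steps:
r(J) = √2*√J (r(J) = √(2*J) = √2*√J)
Y(D) = D + √2*√D
x = -396 + 9*I*√10 (x = 9*((-5 + √2*√(-5)) - 39) = 9*((-5 + √2*(I*√5)) - 39) = 9*((-5 + I*√10) - 39) = 9*(-44 + I*√10) = -396 + 9*I*√10 ≈ -396.0 + 28.461*I)
N = -1366/115 (N = 42*(-⅕) + 80*(-1/23) = -42/5 - 80/23 = -1366/115 ≈ -11.878)
(N + x)² = (-1366/115 + (-396 + 9*I*√10))² = (-46906/115 + 9*I*√10)²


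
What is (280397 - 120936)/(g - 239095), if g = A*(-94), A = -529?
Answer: -159461/189369 ≈ -0.84206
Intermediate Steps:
g = 49726 (g = -529*(-94) = 49726)
(280397 - 120936)/(g - 239095) = (280397 - 120936)/(49726 - 239095) = 159461/(-189369) = 159461*(-1/189369) = -159461/189369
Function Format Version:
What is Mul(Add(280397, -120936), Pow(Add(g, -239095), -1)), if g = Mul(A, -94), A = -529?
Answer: Rational(-159461, 189369) ≈ -0.84206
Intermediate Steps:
g = 49726 (g = Mul(-529, -94) = 49726)
Mul(Add(280397, -120936), Pow(Add(g, -239095), -1)) = Mul(Add(280397, -120936), Pow(Add(49726, -239095), -1)) = Mul(159461, Pow(-189369, -1)) = Mul(159461, Rational(-1, 189369)) = Rational(-159461, 189369)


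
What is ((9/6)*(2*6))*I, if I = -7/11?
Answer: -126/11 ≈ -11.455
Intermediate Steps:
I = -7/11 (I = -7*1/11 = -7/11 ≈ -0.63636)
((9/6)*(2*6))*I = ((9/6)*(2*6))*(-7/11) = ((9*(⅙))*12)*(-7/11) = ((3/2)*12)*(-7/11) = 18*(-7/11) = -126/11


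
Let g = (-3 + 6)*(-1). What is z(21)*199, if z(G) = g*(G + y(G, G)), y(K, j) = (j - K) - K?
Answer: 0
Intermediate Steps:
y(K, j) = j - 2*K
g = -3 (g = 3*(-1) = -3)
z(G) = 0 (z(G) = -3*(G + (G - 2*G)) = -3*(G - G) = -3*0 = 0)
z(21)*199 = 0*199 = 0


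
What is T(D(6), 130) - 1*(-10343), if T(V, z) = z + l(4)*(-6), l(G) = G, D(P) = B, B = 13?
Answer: 10449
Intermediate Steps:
D(P) = 13
T(V, z) = -24 + z (T(V, z) = z + 4*(-6) = z - 24 = -24 + z)
T(D(6), 130) - 1*(-10343) = (-24 + 130) - 1*(-10343) = 106 + 10343 = 10449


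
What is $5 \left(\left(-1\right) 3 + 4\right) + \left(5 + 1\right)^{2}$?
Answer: $41$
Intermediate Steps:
$5 \left(\left(-1\right) 3 + 4\right) + \left(5 + 1\right)^{2} = 5 \left(-3 + 4\right) + 6^{2} = 5 \cdot 1 + 36 = 5 + 36 = 41$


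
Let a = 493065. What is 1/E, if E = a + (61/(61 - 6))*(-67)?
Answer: 55/27114488 ≈ 2.0284e-6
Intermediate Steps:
E = 27114488/55 (E = 493065 + (61/(61 - 6))*(-67) = 493065 + (61/55)*(-67) = 493065 - 4087/55 = 27114488/55 ≈ 4.9299e+5)
1/E = 1/(27114488/55) = 55/27114488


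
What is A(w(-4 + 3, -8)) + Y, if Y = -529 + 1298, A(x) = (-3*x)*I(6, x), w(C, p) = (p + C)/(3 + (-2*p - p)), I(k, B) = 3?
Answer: 772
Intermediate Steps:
w(C, p) = (C + p)/(3 - 3*p)
A(x) = -9*x (A(x) = -3*x*3 = -9*x)
Y = 769
A(w(-4 + 3, -8)) + Y = -3*(-(-4 + 3) - 1*(-8))/(-1 - 8) + 769 = -3*(-1*(-1) + 8)/(-9) + 769 = -3*(-1)*(1 + 8)/9 + 769 = -3*(-1)*9/9 + 769 = -9*(-1/3) + 769 = 3 + 769 = 772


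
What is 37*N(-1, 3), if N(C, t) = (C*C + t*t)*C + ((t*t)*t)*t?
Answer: 2627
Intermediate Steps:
N(C, t) = t⁴ + C*(C² + t²) (N(C, t) = (C² + t²)*C + (t²*t)*t = C*(C² + t²) + t³*t = C*(C² + t²) + t⁴ = t⁴ + C*(C² + t²))
37*N(-1, 3) = 37*((-1)³ + 3⁴ - 1*3²) = 37*(-1 + 81 - 1*9) = 37*(-1 + 81 - 9) = 37*71 = 2627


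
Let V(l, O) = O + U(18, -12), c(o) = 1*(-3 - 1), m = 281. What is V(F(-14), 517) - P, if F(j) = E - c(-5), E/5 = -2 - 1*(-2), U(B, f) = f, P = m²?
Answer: -78456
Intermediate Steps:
c(o) = -4 (c(o) = 1*(-4) = -4)
P = 78961 (P = 281² = 78961)
E = 0 (E = 5*(-2 - 1*(-2)) = 5*(-2 + 2) = 5*0 = 0)
F(j) = 4 (F(j) = 0 - 1*(-4) = 0 + 4 = 4)
V(l, O) = -12 + O (V(l, O) = O - 12 = -12 + O)
V(F(-14), 517) - P = (-12 + 517) - 1*78961 = 505 - 78961 = -78456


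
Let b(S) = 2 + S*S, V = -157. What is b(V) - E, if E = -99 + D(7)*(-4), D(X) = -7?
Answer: 24722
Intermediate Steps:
E = -71 (E = -99 - 7*(-4) = -99 + 28 = -71)
b(S) = 2 + S²
b(V) - E = (2 + (-157)²) - 1*(-71) = (2 + 24649) + 71 = 24651 + 71 = 24722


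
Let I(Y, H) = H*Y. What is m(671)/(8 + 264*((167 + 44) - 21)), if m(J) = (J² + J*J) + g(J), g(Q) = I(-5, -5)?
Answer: 900507/50168 ≈ 17.950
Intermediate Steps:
g(Q) = 25 (g(Q) = -5*(-5) = 25)
m(J) = 25 + 2*J² (m(J) = (J² + J*J) + 25 = (J² + J²) + 25 = 2*J² + 25 = 25 + 2*J²)
m(671)/(8 + 264*((167 + 44) - 21)) = (25 + 2*671²)/(8 + 264*((167 + 44) - 21)) = (25 + 2*450241)/(8 + 264*(211 - 21)) = (25 + 900482)/(8 + 264*190) = 900507/(8 + 50160) = 900507/50168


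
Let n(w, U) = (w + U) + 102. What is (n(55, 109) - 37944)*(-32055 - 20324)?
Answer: 1973535962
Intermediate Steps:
n(w, U) = 102 + U + w (n(w, U) = (U + w) + 102 = 102 + U + w)
(n(55, 109) - 37944)*(-32055 - 20324) = ((102 + 109 + 55) - 37944)*(-32055 - 20324) = (266 - 37944)*(-52379) = -37678*(-52379) = 1973535962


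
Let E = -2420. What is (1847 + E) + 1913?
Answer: 1340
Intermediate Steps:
(1847 + E) + 1913 = (1847 - 2420) + 1913 = -573 + 1913 = 1340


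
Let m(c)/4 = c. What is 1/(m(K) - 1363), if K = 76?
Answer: -1/1059 ≈ -0.00094429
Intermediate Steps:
m(c) = 4*c
1/(m(K) - 1363) = 1/(4*76 - 1363) = 1/(304 - 1363) = 1/(-1059) = -1/1059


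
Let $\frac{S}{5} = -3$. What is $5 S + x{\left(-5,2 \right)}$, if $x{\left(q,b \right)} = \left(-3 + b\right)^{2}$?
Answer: $-74$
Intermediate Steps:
$S = -15$ ($S = 5 \left(-3\right) = -15$)
$5 S + x{\left(-5,2 \right)} = 5 \left(-15\right) + \left(-3 + 2\right)^{2} = -75 + \left(-1\right)^{2} = -75 + 1 = -74$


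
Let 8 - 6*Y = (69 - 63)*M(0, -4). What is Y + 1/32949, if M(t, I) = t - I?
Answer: -87863/32949 ≈ -2.6666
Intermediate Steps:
Y = -8/3 (Y = 4/3 - (69 - 63)*(0 - 1*(-4))/6 = 4/3 - (0 + 4) = 4/3 - 4 = -8/3 ≈ -2.6667)
Y + 1/32949 = -8/3 + 1/32949 = -87863/32949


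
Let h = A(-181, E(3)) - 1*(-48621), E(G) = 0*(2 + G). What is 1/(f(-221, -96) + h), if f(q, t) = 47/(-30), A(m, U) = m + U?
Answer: 30/1453153 ≈ 2.0645e-5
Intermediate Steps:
E(G) = 0
A(m, U) = U + m
f(q, t) = -47/30 (f(q, t) = 47*(-1/30) = -47/30)
h = 48440 (h = (0 - 181) - 1*(-48621) = -181 + 48621 = 48440)
1/(f(-221, -96) + h) = 1/(-47/30 + 48440) = 1/(1453153/30) = 30/1453153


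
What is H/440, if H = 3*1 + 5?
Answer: 1/55 ≈ 0.018182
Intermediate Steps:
H = 8 (H = 3 + 5 = 8)
H/440 = 8/440 = 8*(1/440) = 1/55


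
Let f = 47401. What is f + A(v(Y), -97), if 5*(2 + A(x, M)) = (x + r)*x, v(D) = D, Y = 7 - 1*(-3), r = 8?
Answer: 47435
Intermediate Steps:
Y = 10 (Y = 7 + 3 = 10)
A(x, M) = -2 + x*(8 + x)/5 (A(x, M) = -2 + ((x + 8)*x)/5 = -2 + ((8 + x)*x)/5 = -2 + (x*(8 + x))/5 = -2 + x*(8 + x)/5)
f + A(v(Y), -97) = 47401 + (-2 + (1/5)*10**2 + (8/5)*10) = 47401 + (-2 + (1/5)*100 + 16) = 47401 + (-2 + 20 + 16) = 47401 + 34 = 47435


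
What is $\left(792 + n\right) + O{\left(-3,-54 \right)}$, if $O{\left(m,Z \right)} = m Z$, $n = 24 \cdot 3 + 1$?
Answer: $1027$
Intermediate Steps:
$n = 73$ ($n = 72 + 1 = 73$)
$O{\left(m,Z \right)} = Z m$
$\left(792 + n\right) + O{\left(-3,-54 \right)} = \left(792 + 73\right) - -162 = 865 + 162 = 1027$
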